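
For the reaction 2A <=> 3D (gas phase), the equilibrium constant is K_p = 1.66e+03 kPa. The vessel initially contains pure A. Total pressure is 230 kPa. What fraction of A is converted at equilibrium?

Take 1 mol A as basis and let X be its fractional conversion, so ξ = 0.5X.
Species balance: n_A = 1 − X; n_D = 1.5X.
Total moles n_T = 1 + 0.5X.
Mole fractions y_i = n_i/n_T; K_p = p_D^3 / (p_A^2) with p_i = y_i·P.
Equating to 1.66e+03 kPa and solving on 0 < X < 1: X = 0.673.

X = 0.673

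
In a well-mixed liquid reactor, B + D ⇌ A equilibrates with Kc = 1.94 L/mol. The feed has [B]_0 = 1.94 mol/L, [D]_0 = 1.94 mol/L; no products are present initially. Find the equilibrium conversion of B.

X = 0.601

Let X = conversion of B; extent ξ = 1.94·X mol/L.
Concentrations: [B] = 1.94 − 1.94X; [D] = 1.94 − 1.94X; [A] = 1.94X.
Kc = [A] / ([B] [D]).
Solving Kc = 1.94 for X ∈ (0,1): X = 0.601.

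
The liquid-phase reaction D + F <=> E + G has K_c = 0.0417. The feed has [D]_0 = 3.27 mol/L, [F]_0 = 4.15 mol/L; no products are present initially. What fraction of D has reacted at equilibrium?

X = 0.191

Let X = conversion of D; extent ξ = 3.27·X mol/L.
Concentrations: [D] = 3.27 − 3.27X; [F] = 4.15 − 3.27X; [E] = 3.27X; [G] = 3.27X.
K_c = [E] [G] / ([D] [F]).
Setting equal to 0.0417 and solving for X on (0,1) gives X = 0.191.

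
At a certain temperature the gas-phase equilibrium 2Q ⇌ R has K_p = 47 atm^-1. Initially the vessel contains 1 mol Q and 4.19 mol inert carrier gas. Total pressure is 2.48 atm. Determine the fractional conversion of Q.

Take 1 mol Q as basis and let X be its fractional conversion, so ξ = 0.5X.
At extent ξ: n_Q = 1 − X; n_R = 0.5X; n_I = 4.19 (inert).
n_T = Σnᵢ = 5.19 − 0.5X.
With p_i = (n_i/n_T)P, K_p = p_R / (p_Q^2).
Equating to 47 atm^-1 and solving on 0 < X < 1: X = 0.867.

X = 0.867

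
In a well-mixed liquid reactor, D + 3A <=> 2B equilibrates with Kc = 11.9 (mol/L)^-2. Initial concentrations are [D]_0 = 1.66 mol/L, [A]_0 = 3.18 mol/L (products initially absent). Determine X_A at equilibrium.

Let X = conversion of A; extent ξ = 3.18X/3 mol/L.
Concentrations: [D] = 1.66 − 1.06X; [A] = 3.18 − 3.18X; [B] = 2.12X.
Kc = [B]^2 / ([D] [A]^3).
Setting equal to 11.9 and solving for X on (0,1) gives X = 0.792.

X = 0.792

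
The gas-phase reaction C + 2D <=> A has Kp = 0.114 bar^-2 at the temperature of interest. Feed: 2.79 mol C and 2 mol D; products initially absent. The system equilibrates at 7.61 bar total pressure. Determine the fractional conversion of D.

X = 0.629

Basis: 2 mol D initially; let X = conversion of D. Extent ξ = X.
Mole table: n_C = 2.79 − X; n_D = 2 − 2X; n_A = X.
Total moles n_T = 4.79 − 2X.
With p_i = (n_i/n_T)P, Kp = p_A / (p_C p_D^2).
This yields a degree-3 equation in X; solving on (0,1), X = 0.629.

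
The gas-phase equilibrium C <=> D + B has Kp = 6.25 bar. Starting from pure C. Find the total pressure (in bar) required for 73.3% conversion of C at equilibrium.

Let X = conversion of C (basis 1 mol C); extent of reaction ξ = X.
Moles: n_C = 1 − X; n_D = X; n_B = X.
Summing: n_T = 1 + X.
Kp = p_D p_B / (p_C) with p_i = (n_i/n_T)·P.
At X = 0.733: the mole-fraction product g(X) = Π y_i^ν_i = 1.161. Since Kp = g(X)·P^{1}, P = (Kp/g)^(1/1) = (6.25/1.161)^(1/1) = 5.38 bar.

P = 5.38 bar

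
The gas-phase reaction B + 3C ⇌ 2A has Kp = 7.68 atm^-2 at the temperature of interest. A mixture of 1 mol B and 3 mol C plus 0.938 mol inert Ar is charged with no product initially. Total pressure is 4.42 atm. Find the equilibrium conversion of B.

X = 0.719

Basis: 1 mol B initially; let X = conversion of B. Extent ξ = X.
At extent ξ: n_B = 1 − X; n_C = 3 − 3X; n_A = 2X; n_I = 0.938 (inert).
Summing: n_T = 4.94 − 2X.
y_i = n_i/n_T, p_i = y_i·P. Kp = p_A^2 / (p_B p_C^3).
Substituting and setting equal to 7.68 atm^-2 gives a polynomial in X; the root in (0,1) is X = 0.719.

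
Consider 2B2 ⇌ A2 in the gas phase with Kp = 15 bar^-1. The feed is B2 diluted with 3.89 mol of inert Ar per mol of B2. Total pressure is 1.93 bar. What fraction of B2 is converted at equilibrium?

X = 0.757

Take 1 mol B2 as basis and let X be its fractional conversion, so ξ = 0.5X.
Mole table: n_B2 = 1 − X; n_A2 = 0.5X; n_I = 3.89 (inert).
n_T = Σnᵢ = 4.89 − 0.5X.
y_i = n_i/n_T, p_i = y_i·P. Kp = p_A2 / (p_B2^2).
Substituting and setting equal to 15 bar^-1 gives a polynomial in X; the root in (0,1) is X = 0.757.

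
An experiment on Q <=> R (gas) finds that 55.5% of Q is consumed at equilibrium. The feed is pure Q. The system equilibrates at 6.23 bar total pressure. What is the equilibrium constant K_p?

K_p = 1.25

Basis: 1 mol Q initially; let X = conversion of Q. Extent ξ = X.
Species balance: n_Q = 1 − X; n_R = X.
Since Δν = 0, n_T = 1 throughout.
At X = 0.555: n_Q = 0.445, n_R = 0.555, n_T = 1.
p_i = (n_i/n_T)·P. K_p = p_R / (p_Q) = 1.25.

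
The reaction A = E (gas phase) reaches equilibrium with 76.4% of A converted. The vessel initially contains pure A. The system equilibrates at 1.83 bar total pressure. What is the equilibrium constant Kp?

Kp = 3.24

Let X = conversion of A (basis 1 mol A); extent of reaction ξ = X.
Species balance: n_A = 1 − X; n_E = X.
Since Δν = 0, n_T = 1 throughout.
At X = 0.764: n_A = 0.236, n_E = 0.764, n_T = 1.
p_i = (n_i/n_T)·P. Kp = p_E / (p_A) = 3.24.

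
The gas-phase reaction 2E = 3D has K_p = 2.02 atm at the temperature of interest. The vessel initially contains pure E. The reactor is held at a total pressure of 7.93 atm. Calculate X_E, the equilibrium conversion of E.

Let X = conversion of E (basis 1 mol E); extent of reaction ξ = 0.5X.
Moles: n_E = 1 − X; n_D = 1.5X.
n_T = Σnᵢ = 1 + 0.5X.
Mole fractions y_i = n_i/n_T; K_p = p_D^3 / (p_E^2) with p_i = y_i·P.
Setting this equal to 2.02 atm and taking the physical root (0 < X < 1) gives X = 0.338.

X = 0.338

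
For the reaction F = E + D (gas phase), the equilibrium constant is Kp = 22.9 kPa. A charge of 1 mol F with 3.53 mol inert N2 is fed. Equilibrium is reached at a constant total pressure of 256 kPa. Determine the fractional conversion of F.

Take 1 mol F as basis and let X be its fractional conversion, so ξ = X.
Species balance: n_F = 1 − X; n_E = X; n_D = X; n_I = 3.53 (inert).
Total moles n_T = 4.53 + X.
Mole fractions y_i = n_i/n_T; Kp = p_E p_D / (p_F) with p_i = y_i·P.
Equating to 22.9 kPa and solving on 0 < X < 1: X = 0.482.

X = 0.482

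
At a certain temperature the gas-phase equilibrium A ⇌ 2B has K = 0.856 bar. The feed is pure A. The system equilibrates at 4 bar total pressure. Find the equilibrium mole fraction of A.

y_A = 0.632

Basis: 1 mol A initially; let X = conversion of A. Extent ξ = X.
At extent ξ: n_A = 1 − X; n_B = 2X.
Total moles n_T = 1 + X.
Mole fractions y_i = n_i/n_T; K = p_B^2 / (p_A) with p_i = y_i·P.
Substituting and setting equal to 0.856 bar gives a polynomial in X; the root in (0,1) is X = 0.225.
Then n_A = 0.775, n_T = 1.23, so y_A = 0.632.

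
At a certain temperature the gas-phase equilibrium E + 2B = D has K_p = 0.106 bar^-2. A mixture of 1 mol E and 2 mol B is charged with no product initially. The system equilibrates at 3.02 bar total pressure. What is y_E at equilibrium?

y_E = 0.299

Take 1 mol E as basis and let X be its fractional conversion, so ξ = X.
Moles: n_E = 1 − X; n_B = 2 − 2X; n_D = X.
Summing: n_T = 3 − 2X.
y_i = n_i/n_T, p_i = y_i·P. K_p = p_D / (p_E p_B^2).
Equating to 0.106 bar^-2 and solving on 0 < X < 1: X = 0.257.
Then n_E = 0.743, n_T = 2.49, so y_E = 0.299.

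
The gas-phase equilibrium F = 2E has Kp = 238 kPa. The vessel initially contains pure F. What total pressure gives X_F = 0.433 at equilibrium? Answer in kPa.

P = 258 kPa

Take 1 mol F as basis and let X be its fractional conversion, so ξ = X.
Moles: n_F = 1 − X; n_E = 2X.
Total moles n_T = 1 + X.
Kp = p_E^2 / (p_F) with p_i = (n_i/n_T)·P.
At X = 0.433: the mole-fraction product g(X) = Π y_i^ν_i = 0.923. Since Kp = g(X)·P^{1}, P = (Kp/g)^(1/1) = (238/0.923)^(1/1) = 258 kPa.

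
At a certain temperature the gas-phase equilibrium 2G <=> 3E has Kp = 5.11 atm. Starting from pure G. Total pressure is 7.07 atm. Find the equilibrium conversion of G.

Let X = conversion of G (basis 1 mol G); extent of reaction ξ = 0.5X.
Species balance: n_G = 1 − X; n_E = 1.5X.
n_T = Σnᵢ = 1 + 0.5X.
Mole fractions y_i = n_i/n_T; Kp = p_E^3 / (p_G^2) with p_i = y_i·P.
Setting this equal to 5.11 atm and taking the physical root (0 < X < 1) gives X = 0.436.

X = 0.436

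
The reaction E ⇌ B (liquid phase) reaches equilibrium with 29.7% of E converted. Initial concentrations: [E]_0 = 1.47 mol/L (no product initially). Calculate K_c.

K_c = 0.422

Let X = conversion of E.
Concentrations: [E] = 1.47 − 1.47X; [B] = 1.47X.
At X = 0.297: [E] = 1.03, [B] = 0.437.
K_c = [B] / ([E]) = 0.422.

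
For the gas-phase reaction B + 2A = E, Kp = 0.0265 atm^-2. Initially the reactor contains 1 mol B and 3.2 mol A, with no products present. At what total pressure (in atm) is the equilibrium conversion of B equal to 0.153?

P = 3.51 atm

Take 1 mol B as basis and let X be its fractional conversion, so ξ = X.
Mole table: n_B = 1 − X; n_A = 3.2 − 2X; n_E = X.
Total moles n_T = 4.2 − 2X.
Kp = p_E / (p_B p_A^2) with p_i = (n_i/n_T)·P.
At X = 0.153: the mole-fraction product g(X) = Π y_i^ν_i = 0.327. Since Kp = g(X)·P^{-2}, P = (g/Kp)^(1/2) = (0.327/0.0265)^(1/2) = 3.51 atm.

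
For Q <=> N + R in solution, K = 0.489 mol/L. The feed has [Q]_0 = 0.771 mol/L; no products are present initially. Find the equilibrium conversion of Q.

X = 0.540

Let X = conversion of Q; extent ξ = 0.771·X mol/L.
Concentrations: [Q] = 0.771 − 0.771X; [N] = 0.771X; [R] = 0.771X.
K = [N] [R] / ([Q]).
This equals 0.489 at X = 0.540 (the root in 0 < X < 1).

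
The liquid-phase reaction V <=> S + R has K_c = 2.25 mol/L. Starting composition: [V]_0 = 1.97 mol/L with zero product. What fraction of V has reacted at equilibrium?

X = 0.641

Let X = conversion of V; extent ξ = 1.97·X mol/L.
Concentrations: [V] = 1.97 − 1.97X; [S] = 1.97X; [R] = 1.97X.
K_c = [S] [R] / ([V]).
This equals 2.25 at X = 0.641 (the root in 0 < X < 1).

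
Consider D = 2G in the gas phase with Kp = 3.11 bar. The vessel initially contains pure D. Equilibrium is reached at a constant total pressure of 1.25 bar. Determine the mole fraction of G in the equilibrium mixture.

y_G = 0.765

Basis: 1 mol D initially; let X = conversion of D. Extent ξ = X.
Species balance: n_D = 1 − X; n_G = 2X.
Summing: n_T = 1 + X.
y_i = n_i/n_T, p_i = y_i·P. Kp = p_G^2 / (p_D).
Equating to 3.11 bar and solving on 0 < X < 1: X = 0.619.
Then n_G = 1.24, n_T = 1.62, so y_G = 0.765.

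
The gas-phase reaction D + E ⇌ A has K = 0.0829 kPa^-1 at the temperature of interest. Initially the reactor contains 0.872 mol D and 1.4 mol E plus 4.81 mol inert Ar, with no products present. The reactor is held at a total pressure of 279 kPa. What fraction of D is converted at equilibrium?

X = 0.732

Let X = conversion of D (basis 0.872 mol D); extent of reaction ξ = 0.872X.
At extent ξ: n_D = 0.872 − 0.872X; n_E = 1.4 − 0.872X; n_A = 0.872X; n_I = 4.81 (inert).
Total moles n_T = 7.08 − 0.872X.
Mole fractions y_i = n_i/n_T; K = p_A / (p_D p_E) with p_i = y_i·P.
This yields a degree-2 equation in X; solving on (0,1), X = 0.732.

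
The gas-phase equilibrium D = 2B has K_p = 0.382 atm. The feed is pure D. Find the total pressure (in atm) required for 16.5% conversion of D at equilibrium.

P = 3.41 atm

Take 1 mol D as basis and let X be its fractional conversion, so ξ = X.
Mole table: n_D = 1 − X; n_B = 2X.
Summing: n_T = 1 + X.
K_p = p_B^2 / (p_D) with p_i = (n_i/n_T)·P.
At X = 0.165: the mole-fraction product g(X) = Π y_i^ν_i = 0.1119. Since K_p = g(X)·P^{1}, P = (K_p/g)^(1/1) = (0.382/0.1119)^(1/1) = 3.41 atm.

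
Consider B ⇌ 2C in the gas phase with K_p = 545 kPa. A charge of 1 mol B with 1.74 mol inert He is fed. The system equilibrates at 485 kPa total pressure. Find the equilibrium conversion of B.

X = 0.608

Let X = conversion of B (basis 1 mol B); extent of reaction ξ = X.
Mole table: n_B = 1 − X; n_C = 2X; n_I = 1.74 (inert).
Total moles n_T = 2.74 + X.
y_i = n_i/n_T, p_i = y_i·P. K_p = p_C^2 / (p_B).
Substituting and setting equal to 545 kPa gives a polynomial in X; the root in (0,1) is X = 0.608.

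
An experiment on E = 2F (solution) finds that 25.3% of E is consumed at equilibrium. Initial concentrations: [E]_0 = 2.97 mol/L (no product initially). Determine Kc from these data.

Let X = conversion of E.
Concentrations: [E] = 2.97 − 2.97X; [F] = 5.94X.
At X = 0.253: [E] = 2.22, [F] = 1.5.
Kc = [F]^2 / ([E]) = 1.02 mol/L.

Kc = 1.02 mol/L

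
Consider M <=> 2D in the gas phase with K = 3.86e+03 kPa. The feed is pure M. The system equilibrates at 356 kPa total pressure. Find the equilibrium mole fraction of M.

y_M = 0.078

Let X = conversion of M (basis 1 mol M); extent of reaction ξ = X.
Species balance: n_M = 1 − X; n_D = 2X.
n_T = Σnᵢ = 1 + X.
With p_i = (n_i/n_T)P, K = p_D^2 / (p_M).
Equating to 3.86e+03 kPa and solving on 0 < X < 1: X = 0.855.
Then n_M = 0.145, n_T = 1.85, so y_M = 0.078.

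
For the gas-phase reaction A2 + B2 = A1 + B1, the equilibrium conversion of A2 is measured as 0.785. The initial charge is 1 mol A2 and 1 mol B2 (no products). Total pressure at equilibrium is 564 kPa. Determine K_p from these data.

K_p = 13.3

Let X = conversion of A2 (basis 1 mol A2); extent of reaction ξ = X.
Mole table: n_A2 = 1 − X; n_B2 = 1 − X; n_A1 = X; n_B1 = X.
n_T stays at 2 (no change in mole number).
At X = 0.785: n_A2 = 0.215, n_B2 = 0.215, n_A1 = 0.785, n_B1 = 0.785, n_T = 2.
p_i = (n_i/n_T)·P. K_p = p_A1 p_B1 / (p_A2 p_B2) = 13.3.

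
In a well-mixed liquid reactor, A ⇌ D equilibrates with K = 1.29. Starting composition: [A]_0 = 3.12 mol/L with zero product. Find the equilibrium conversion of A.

Let X = conversion of A; extent ξ = 3.12·X mol/L.
Concentrations: [A] = 3.12 − 3.12X; [D] = 3.12X.
K = [D] / ([A]).
This equals 1.29 at X = 0.563 (the root in 0 < X < 1).

X = 0.563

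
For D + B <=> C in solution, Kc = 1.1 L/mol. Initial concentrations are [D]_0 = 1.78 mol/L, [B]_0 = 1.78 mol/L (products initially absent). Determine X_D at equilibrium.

X = 0.496

Let X = conversion of D; extent ξ = 1.78·X mol/L.
Concentrations: [D] = 1.78 − 1.78X; [B] = 1.78 − 1.78X; [C] = 1.78X.
Kc = [C] / ([D] [B]).
Solving Kc = 1.1 for X ∈ (0,1): X = 0.496.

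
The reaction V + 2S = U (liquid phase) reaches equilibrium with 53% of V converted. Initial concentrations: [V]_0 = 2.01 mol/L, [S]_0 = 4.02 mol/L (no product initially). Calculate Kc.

Kc = 0.316 (mol/L)^-2

Let X = conversion of V.
Concentrations: [V] = 2.01 − 2.01X; [S] = 4.02 − 4.02X; [U] = 2.01X.
At X = 0.53: [V] = 0.945, [S] = 1.89, [U] = 1.07.
Kc = [U] / ([V] [S]^2) = 0.316 (mol/L)^-2.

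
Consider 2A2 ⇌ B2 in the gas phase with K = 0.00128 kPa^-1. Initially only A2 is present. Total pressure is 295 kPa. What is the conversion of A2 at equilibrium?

Take 1 mol A2 as basis and let X be its fractional conversion, so ξ = 0.5X.
Moles: n_A2 = 1 − X; n_B2 = 0.5X.
Total moles n_T = 1 − 0.5X.
With p_i = (n_i/n_T)P, K = p_B2 / (p_A2^2).
Substituting and setting equal to 0.00128 kPa^-1 gives a polynomial in X; the root in (0,1) is X = 0.369.

X = 0.369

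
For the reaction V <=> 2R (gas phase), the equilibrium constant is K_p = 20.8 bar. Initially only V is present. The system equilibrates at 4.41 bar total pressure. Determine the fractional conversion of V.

X = 0.736

Let X = conversion of V (basis 1 mol V); extent of reaction ξ = X.
Mole table: n_V = 1 − X; n_R = 2X.
Summing: n_T = 1 + X.
With p_i = (n_i/n_T)P, K_p = p_R^2 / (p_V).
Substituting and setting equal to 20.8 bar gives a polynomial in X; the root in (0,1) is X = 0.736.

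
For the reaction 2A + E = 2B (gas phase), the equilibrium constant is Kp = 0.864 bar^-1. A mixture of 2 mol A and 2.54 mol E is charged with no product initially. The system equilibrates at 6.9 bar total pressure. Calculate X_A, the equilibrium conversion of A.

X = 0.631

Let X = conversion of A (basis 2 mol A); extent of reaction ξ = X.
At extent ξ: n_A = 2 − 2X; n_E = 2.54 − X; n_B = 2X.
Summing: n_T = 4.54 − X.
y_i = n_i/n_T, p_i = y_i·P. Kp = p_B^2 / (p_A^2 p_E).
Equating to 0.864 bar^-1 and solving on 0 < X < 1: X = 0.631.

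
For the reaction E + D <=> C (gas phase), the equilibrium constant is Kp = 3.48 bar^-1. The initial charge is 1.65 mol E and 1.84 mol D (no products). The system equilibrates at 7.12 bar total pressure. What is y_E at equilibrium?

y_E = 0.124

Let X = conversion of E (basis 1.65 mol E); extent of reaction ξ = 1.65X.
Species balance: n_E = 1.65 − 1.65X; n_D = 1.84 − 1.65X; n_C = 1.65X.
Total moles n_T = 3.49 − 1.65X.
Mole fractions y_i = n_i/n_T; Kp = p_C / (p_E p_D) with p_i = y_i·P.
Setting this equal to 3.48 bar^-1 and taking the physical root (0 < X < 1) gives X = 0.842.
Then n_E = 0.261, n_T = 2.1, so y_E = 0.124.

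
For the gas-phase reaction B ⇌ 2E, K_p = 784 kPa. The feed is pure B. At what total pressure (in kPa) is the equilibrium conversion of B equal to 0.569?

Take 1 mol B as basis and let X be its fractional conversion, so ξ = X.
Moles: n_B = 1 − X; n_E = 2X.
Total moles n_T = 1 + X.
K_p = p_E^2 / (p_B) with p_i = (n_i/n_T)·P.
At X = 0.569: the mole-fraction product g(X) = Π y_i^ν_i = 1.915. Since K_p = g(X)·P^{1}, P = (K_p/g)^(1/1) = (784/1.915)^(1/1) = 409 kPa.

P = 409 kPa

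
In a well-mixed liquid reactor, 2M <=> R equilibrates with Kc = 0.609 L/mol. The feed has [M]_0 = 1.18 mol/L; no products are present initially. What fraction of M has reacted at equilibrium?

X = 0.444

Let X = conversion of M; extent ξ = 1.18X/2 mol/L.
Concentrations: [M] = 1.18 − 1.18X; [R] = 0.59X.
Kc = [R] / ([M]^2).
Setting equal to 0.609 and solving for X on (0,1) gives X = 0.444.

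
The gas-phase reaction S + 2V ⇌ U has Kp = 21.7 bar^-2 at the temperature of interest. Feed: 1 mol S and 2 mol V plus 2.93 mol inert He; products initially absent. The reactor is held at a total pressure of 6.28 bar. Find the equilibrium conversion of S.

Let X = conversion of S (basis 1 mol S); extent of reaction ξ = X.
At extent ξ: n_S = 1 − X; n_V = 2 − 2X; n_U = X; n_I = 2.93 (inert).
n_T = Σnᵢ = 5.93 − 2X.
With p_i = (n_i/n_T)P, Kp = p_U / (p_S p_V^2).
Substituting and setting equal to 21.7 bar^-2 gives a polynomial in X; the root in (0,1) is X = 0.836.

X = 0.836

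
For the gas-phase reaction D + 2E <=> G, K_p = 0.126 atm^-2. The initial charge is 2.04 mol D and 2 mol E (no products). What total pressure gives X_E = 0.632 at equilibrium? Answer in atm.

Take 2 mol E as basis and let X be its fractional conversion, so ξ = X.
Moles: n_D = 2.04 − X; n_E = 2 − 2X; n_G = X.
n_T = Σnᵢ = 4.04 − 2X.
K_p = p_G / (p_D p_E^2) with p_i = (n_i/n_T)·P.
At X = 0.632: the mole-fraction product g(X) = Π y_i^ν_i = 6.386. Since K_p = g(X)·P^{-2}, P = (g/K_p)^(1/2) = (6.386/0.126)^(1/2) = 7.12 atm.

P = 7.12 atm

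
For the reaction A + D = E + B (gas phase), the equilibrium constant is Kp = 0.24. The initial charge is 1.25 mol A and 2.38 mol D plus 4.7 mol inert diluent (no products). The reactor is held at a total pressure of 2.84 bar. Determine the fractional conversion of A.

Let X = conversion of A (basis 1.25 mol A); extent of reaction ξ = 1.25X.
Species balance: n_A = 1.25 − 1.25X; n_D = 2.38 − 1.25X; n_E = 1.25X; n_B = 1.25X; n_I = 4.7 (inert).
n_T stays at 8.33 (no change in mole number).
y_i = n_i/n_T, p_i = y_i·P. Kp = p_E p_B / (p_A p_D).
Substituting and setting equal to 0.24 gives a polynomial in X; the root in (0,1) is X = 0.442.

X = 0.442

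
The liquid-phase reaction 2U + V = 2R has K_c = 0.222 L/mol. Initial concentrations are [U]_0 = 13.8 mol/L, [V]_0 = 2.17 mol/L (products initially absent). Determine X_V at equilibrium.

X = 0.780

Let X = conversion of V; extent ξ = 2.17·X mol/L.
Concentrations: [U] = 13.8 − 4.34X; [V] = 2.17 − 2.17X; [R] = 4.34X.
K_c = [R]^2 / ([U]^2 [V]).
This equals 0.222 at X = 0.780 (the root in 0 < X < 1).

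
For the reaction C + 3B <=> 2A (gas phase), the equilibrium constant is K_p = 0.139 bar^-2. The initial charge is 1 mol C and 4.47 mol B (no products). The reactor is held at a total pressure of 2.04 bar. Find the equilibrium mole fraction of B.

y_B = 0.706

Let X = conversion of C (basis 1 mol C); extent of reaction ξ = X.
At extent ξ: n_C = 1 − X; n_B = 4.47 − 3X; n_A = 2X.
n_T = Σnᵢ = 5.47 − 2X.
With p_i = (n_i/n_T)P, K_p = p_A^2 / (p_C p_B^3).
Equating to 0.139 bar^-2 and solving on 0 < X < 1: X = 0.384.
Then n_B = 3.32, n_T = 4.7, so y_B = 0.706.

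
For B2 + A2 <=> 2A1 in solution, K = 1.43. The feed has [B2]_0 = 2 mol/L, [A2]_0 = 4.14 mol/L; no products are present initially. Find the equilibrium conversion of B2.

X = 0.517

Let X = conversion of B2; extent ξ = 2·X mol/L.
Concentrations: [B2] = 2 − 2X; [A2] = 4.14 − 2X; [A1] = 4X.
K = [A1]^2 / ([B2] [A2]).
This equals 1.43 at X = 0.517 (the root in 0 < X < 1).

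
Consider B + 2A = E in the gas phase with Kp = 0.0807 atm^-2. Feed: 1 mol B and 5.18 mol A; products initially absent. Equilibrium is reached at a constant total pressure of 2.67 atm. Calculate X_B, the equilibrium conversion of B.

Take 1 mol B as basis and let X be its fractional conversion, so ξ = X.
Moles: n_B = 1 − X; n_A = 5.18 − 2X; n_E = X.
Total moles n_T = 6.18 − 2X.
With p_i = (n_i/n_T)P, Kp = p_E / (p_B p_A^2).
Substituting and setting equal to 0.0807 atm^-2 gives a polynomial in X; the root in (0,1) is X = 0.280.

X = 0.280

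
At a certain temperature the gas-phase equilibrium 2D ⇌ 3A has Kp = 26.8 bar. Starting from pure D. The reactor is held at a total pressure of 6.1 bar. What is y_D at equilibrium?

y_D = 0.287

Let X = conversion of D (basis 1 mol D); extent of reaction ξ = 0.5X.
Mole table: n_D = 1 − X; n_A = 1.5X.
Summing: n_T = 1 + 0.5X.
With p_i = (n_i/n_T)P, Kp = p_A^3 / (p_D^2).
This yields a degree-3 equation in X; solving on (0,1), X = 0.623.
Then n_D = 0.377, n_T = 1.31, so y_D = 0.287.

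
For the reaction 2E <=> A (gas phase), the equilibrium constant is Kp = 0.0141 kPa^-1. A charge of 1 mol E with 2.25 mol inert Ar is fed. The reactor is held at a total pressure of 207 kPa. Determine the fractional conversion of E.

X = 0.495

Basis: 1 mol E initially; let X = conversion of E. Extent ξ = 0.5X.
Mole table: n_E = 1 − X; n_A = 0.5X; n_I = 2.25 (inert).
Summing: n_T = 3.25 − 0.5X.
y_i = n_i/n_T, p_i = y_i·P. Kp = p_A / (p_E^2).
This yields a degree-2 equation in X; solving on (0,1), X = 0.495.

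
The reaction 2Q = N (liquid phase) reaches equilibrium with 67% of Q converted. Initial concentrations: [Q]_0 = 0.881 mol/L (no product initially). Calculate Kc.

Let X = conversion of Q.
Concentrations: [Q] = 0.881 − 0.881X; [N] = 0.441X.
At X = 0.67: [Q] = 0.291, [N] = 0.295.
Kc = [N] / ([Q]^2) = 3.49 L/mol.

Kc = 3.49 L/mol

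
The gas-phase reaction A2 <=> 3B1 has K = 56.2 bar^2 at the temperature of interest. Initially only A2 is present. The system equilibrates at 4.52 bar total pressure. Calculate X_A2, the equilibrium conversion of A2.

X = 0.584

Take 1 mol A2 as basis and let X be its fractional conversion, so ξ = X.
At extent ξ: n_A2 = 1 − X; n_B1 = 3X.
Summing: n_T = 1 + 2X.
With p_i = (n_i/n_T)P, K = p_B1^3 / (p_A2).
Setting this equal to 56.2 bar^2 and taking the physical root (0 < X < 1) gives X = 0.584.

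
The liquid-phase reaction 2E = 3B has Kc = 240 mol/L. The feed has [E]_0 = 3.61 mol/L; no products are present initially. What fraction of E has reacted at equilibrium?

X = 0.830

Let X = conversion of E; extent ξ = 3.61X/2 mol/L.
Concentrations: [E] = 3.61 − 3.61X; [B] = 5.42X.
Kc = [B]^3 / ([E]^2).
Solving Kc = 240 for X ∈ (0,1): X = 0.830.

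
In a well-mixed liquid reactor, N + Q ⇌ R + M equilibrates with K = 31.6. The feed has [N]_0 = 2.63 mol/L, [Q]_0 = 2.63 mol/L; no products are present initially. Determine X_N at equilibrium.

X = 0.849

Let X = conversion of N; extent ξ = 2.63·X mol/L.
Concentrations: [N] = 2.63 − 2.63X; [Q] = 2.63 − 2.63X; [R] = 2.63X; [M] = 2.63X.
K = [R] [M] / ([N] [Q]).
Setting equal to 31.6 and solving for X on (0,1) gives X = 0.849.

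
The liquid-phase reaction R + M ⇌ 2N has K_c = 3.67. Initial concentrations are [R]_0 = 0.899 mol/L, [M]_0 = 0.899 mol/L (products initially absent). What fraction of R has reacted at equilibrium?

X = 0.489

Let X = conversion of R; extent ξ = 0.899·X mol/L.
Concentrations: [R] = 0.899 − 0.899X; [M] = 0.899 − 0.899X; [N] = 1.8X.
K_c = [N]^2 / ([R] [M]).
Solving K_c = 3.67 for X ∈ (0,1): X = 0.489.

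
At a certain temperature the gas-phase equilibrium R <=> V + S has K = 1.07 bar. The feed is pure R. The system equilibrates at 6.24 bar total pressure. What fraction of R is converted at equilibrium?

Let X = conversion of R (basis 1 mol R); extent of reaction ξ = X.
Mole table: n_R = 1 − X; n_V = X; n_S = X.
n_T = Σnᵢ = 1 + X.
y_i = n_i/n_T, p_i = y_i·P. K = p_V p_S / (p_R).
Equating to 1.07 bar and solving on 0 < X < 1: X = 0.383.

X = 0.383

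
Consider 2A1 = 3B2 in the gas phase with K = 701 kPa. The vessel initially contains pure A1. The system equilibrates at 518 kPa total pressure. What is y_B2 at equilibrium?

y_B2 = 0.600

Basis: 1 mol A1 initially; let X = conversion of A1. Extent ξ = 0.5X.
Species balance: n_A1 = 1 − X; n_B2 = 1.5X.
n_T = Σnᵢ = 1 + 0.5X.
Mole fractions y_i = n_i/n_T; K = p_B2^3 / (p_A1^2) with p_i = y_i·P.
This yields a degree-3 equation in X; solving on (0,1), X = 0.500.
Then n_B2 = 0.75, n_T = 1.25, so y_B2 = 0.600.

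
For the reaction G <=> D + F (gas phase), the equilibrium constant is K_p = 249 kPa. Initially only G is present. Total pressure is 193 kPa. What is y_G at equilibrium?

Basis: 1 mol G initially; let X = conversion of G. Extent ξ = X.
Species balance: n_G = 1 − X; n_D = X; n_F = X.
n_T = Σnᵢ = 1 + X.
Mole fractions y_i = n_i/n_T; K_p = p_D p_F / (p_G) with p_i = y_i·P.
This yields a degree-2 equation in X; solving on (0,1), X = 0.751.
Then n_G = 0.249, n_T = 1.75, so y_G = 0.142.

y_G = 0.142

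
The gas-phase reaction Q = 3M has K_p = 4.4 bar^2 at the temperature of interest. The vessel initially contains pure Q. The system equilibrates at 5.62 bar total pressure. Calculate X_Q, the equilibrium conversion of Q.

Let X = conversion of Q (basis 1 mol Q); extent of reaction ξ = X.
Moles: n_Q = 1 − X; n_M = 3X.
Summing: n_T = 1 + 2X.
With p_i = (n_i/n_T)P, K_p = p_M^3 / (p_Q).
Setting this equal to 4.4 bar^2 and taking the physical root (0 < X < 1) gives X = 0.201.

X = 0.201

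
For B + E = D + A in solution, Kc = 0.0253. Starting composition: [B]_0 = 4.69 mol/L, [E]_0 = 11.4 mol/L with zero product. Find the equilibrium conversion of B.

X = 0.211

Let X = conversion of B; extent ξ = 4.69·X mol/L.
Concentrations: [B] = 4.69 − 4.69X; [E] = 11.4 − 4.69X; [D] = 4.69X; [A] = 4.69X.
Kc = [D] [A] / ([B] [E]).
This equals 0.0253 at X = 0.211 (the root in 0 < X < 1).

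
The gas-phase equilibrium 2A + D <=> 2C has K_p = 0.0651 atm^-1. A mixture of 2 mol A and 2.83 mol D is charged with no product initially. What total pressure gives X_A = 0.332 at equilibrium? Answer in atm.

P = 6.83 atm

Let X = conversion of A (basis 2 mol A); extent of reaction ξ = X.
Moles: n_A = 2 − 2X; n_D = 2.83 − X; n_C = 2X.
Summing: n_T = 4.83 − X.
K_p = p_C^2 / (p_A^2 p_D) with p_i = (n_i/n_T)·P.
At X = 0.332: the mole-fraction product g(X) = Π y_i^ν_i = 0.4448. Since K_p = g(X)·P^{-1}, P = (g/K_p)^(1/1) = (0.4448/0.0651)^(1/1) = 6.83 atm.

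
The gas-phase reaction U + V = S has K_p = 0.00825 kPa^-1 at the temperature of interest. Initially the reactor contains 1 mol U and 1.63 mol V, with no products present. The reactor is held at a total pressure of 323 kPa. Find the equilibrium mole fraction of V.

Let X = conversion of U (basis 1 mol U); extent of reaction ξ = X.
Mole table: n_U = 1 − X; n_V = 1.63 − X; n_S = X.
n_T = Σnᵢ = 2.63 − X.
With p_i = (n_i/n_T)P, K_p = p_S / (p_U p_V).
Equating to 0.00825 kPa^-1 and solving on 0 < X < 1: X = 0.577.
Then n_V = 1.05, n_T = 2.05, so y_V = 0.513.

y_V = 0.513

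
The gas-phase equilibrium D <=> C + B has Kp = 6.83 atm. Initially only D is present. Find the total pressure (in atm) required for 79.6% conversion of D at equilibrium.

P = 3.95 atm

Basis: 1 mol D initially; let X = conversion of D. Extent ξ = X.
Species balance: n_D = 1 − X; n_C = X; n_B = X.
n_T = Σnᵢ = 1 + X.
Kp = p_C p_B / (p_D) with p_i = (n_i/n_T)·P.
At X = 0.796: the mole-fraction product g(X) = Π y_i^ν_i = 1.729. Since Kp = g(X)·P^{1}, P = (Kp/g)^(1/1) = (6.83/1.729)^(1/1) = 3.95 atm.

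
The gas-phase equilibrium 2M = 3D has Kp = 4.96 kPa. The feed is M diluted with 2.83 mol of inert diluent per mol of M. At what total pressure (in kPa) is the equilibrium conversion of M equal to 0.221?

P = 326 kPa

Let X = conversion of M (basis 1 mol M); extent of reaction ξ = 0.5X.
Mole table: n_M = 1 − X; n_D = 1.5X; n_I = 2.83 (inert).
n_T = Σnᵢ = 3.83 + 0.5X.
Kp = p_D^3 / (p_M^2) with p_i = (n_i/n_T)·P.
At X = 0.221: the mole-fraction product g(X) = Π y_i^ν_i = 0.01523. Since Kp = g(X)·P^{1}, P = (Kp/g)^(1/1) = (4.96/0.01523)^(1/1) = 326 kPa.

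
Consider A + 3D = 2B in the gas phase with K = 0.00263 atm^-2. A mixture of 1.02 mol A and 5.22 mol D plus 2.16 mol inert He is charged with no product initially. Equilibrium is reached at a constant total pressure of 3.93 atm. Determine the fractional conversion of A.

X = 0.122

Basis: 1.02 mol A initially; let X = conversion of A. Extent ξ = 1.02X.
At extent ξ: n_A = 1.02 − 1.02X; n_D = 5.22 − 3.06X; n_B = 2.04X; n_I = 2.16 (inert).
n_T = Σnᵢ = 8.4 − 2.04X.
With p_i = (n_i/n_T)P, K = p_B^2 / (p_A p_D^3).
Equating to 0.00263 atm^-2 and solving on 0 < X < 1: X = 0.122.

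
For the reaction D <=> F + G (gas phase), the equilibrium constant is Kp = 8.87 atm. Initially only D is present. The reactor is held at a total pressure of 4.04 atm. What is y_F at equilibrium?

y_F = 0.453

Take 1 mol D as basis and let X be its fractional conversion, so ξ = X.
Moles: n_D = 1 − X; n_F = X; n_G = X.
n_T = Σnᵢ = 1 + X.
With p_i = (n_i/n_T)P, Kp = p_F p_G / (p_D).
This yields a degree-2 equation in X; solving on (0,1), X = 0.829.
Then n_F = 0.829, n_T = 1.83, so y_F = 0.453.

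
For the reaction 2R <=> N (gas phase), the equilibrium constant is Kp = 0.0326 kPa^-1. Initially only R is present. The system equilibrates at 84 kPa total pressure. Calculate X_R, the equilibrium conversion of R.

X = 0.711

Take 1 mol R as basis and let X be its fractional conversion, so ξ = 0.5X.
Moles: n_R = 1 − X; n_N = 0.5X.
Summing: n_T = 1 − 0.5X.
With p_i = (n_i/n_T)P, Kp = p_N / (p_R^2).
Equating to 0.0326 kPa^-1 and solving on 0 < X < 1: X = 0.711.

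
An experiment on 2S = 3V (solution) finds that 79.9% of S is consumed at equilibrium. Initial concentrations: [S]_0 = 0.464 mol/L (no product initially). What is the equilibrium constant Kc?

Let X = conversion of S.
Concentrations: [S] = 0.464 − 0.464X; [V] = 0.696X.
At X = 0.799: [S] = 0.0933, [V] = 0.556.
Kc = [V]^3 / ([S]^2) = 19.8 mol/L.

Kc = 19.8 mol/L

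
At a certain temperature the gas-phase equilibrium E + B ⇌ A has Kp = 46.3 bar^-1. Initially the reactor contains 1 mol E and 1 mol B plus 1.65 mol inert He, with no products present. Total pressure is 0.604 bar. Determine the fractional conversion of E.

X = 0.725

Take 1 mol E as basis and let X be its fractional conversion, so ξ = X.
Mole table: n_E = 1 − X; n_B = 1 − X; n_A = X; n_I = 1.65 (inert).
Summing: n_T = 3.65 − X.
With p_i = (n_i/n_T)P, Kp = p_A / (p_E p_B).
This yields a degree-2 equation in X; solving on (0,1), X = 0.725.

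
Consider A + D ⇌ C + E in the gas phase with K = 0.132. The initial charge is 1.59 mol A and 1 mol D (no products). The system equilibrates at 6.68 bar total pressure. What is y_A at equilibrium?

y_A = 0.485

Let X = conversion of D (basis 1 mol D); extent of reaction ξ = X.
Moles: n_A = 1.59 − X; n_D = 1 − X; n_C = X; n_E = X.
Total moles n_T = 2.59 (Δν = 0, constant).
y_i = n_i/n_T, p_i = y_i·P. K = p_C p_E / (p_A p_D).
Equating to 0.132 and solving on 0 < X < 1: X = 0.333.
Then n_A = 1.26, n_T = 2.59, so y_A = 0.485.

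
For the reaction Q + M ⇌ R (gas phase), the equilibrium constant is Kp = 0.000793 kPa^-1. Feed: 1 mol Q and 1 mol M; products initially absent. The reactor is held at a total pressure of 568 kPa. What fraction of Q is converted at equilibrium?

X = 0.170

Let X = conversion of Q (basis 1 mol Q); extent of reaction ξ = X.
Species balance: n_Q = 1 − X; n_M = 1 − X; n_R = X.
Summing: n_T = 2 − X.
y_i = n_i/n_T, p_i = y_i·P. Kp = p_R / (p_Q p_M).
Setting this equal to 0.000793 kPa^-1 and taking the physical root (0 < X < 1) gives X = 0.170.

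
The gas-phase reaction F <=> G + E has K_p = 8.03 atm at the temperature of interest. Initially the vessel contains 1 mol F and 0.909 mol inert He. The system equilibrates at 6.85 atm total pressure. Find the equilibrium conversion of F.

Let X = conversion of F (basis 1 mol F); extent of reaction ξ = X.
Mole table: n_F = 1 − X; n_G = X; n_E = X; n_I = 0.909 (inert).
Total moles n_T = 1.91 + X.
With p_i = (n_i/n_T)P, K_p = p_G p_E / (p_F).
Setting this equal to 8.03 atm and taking the physical root (0 < X < 1) gives X = 0.799.

X = 0.799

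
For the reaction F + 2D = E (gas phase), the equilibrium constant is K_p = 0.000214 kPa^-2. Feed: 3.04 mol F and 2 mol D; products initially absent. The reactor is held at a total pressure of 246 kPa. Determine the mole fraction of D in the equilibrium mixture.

y_D = 0.155

Take 2 mol D as basis and let X be its fractional conversion, so ξ = X.
Moles: n_F = 3.04 − X; n_D = 2 − 2X; n_E = X.
n_T = Σnᵢ = 5.04 − 2X.
With p_i = (n_i/n_T)P, K_p = p_E / (p_F p_D^2).
Setting this equal to 0.000214 kPa^-2 and taking the physical root (0 < X < 1) gives X = 0.721.
Then n_D = 0.558, n_T = 3.6, so y_D = 0.155.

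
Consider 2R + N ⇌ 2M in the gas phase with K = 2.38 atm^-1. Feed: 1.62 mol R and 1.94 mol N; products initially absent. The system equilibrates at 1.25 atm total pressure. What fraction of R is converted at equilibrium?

Take 1.62 mol R as basis and let X be its fractional conversion, so ξ = 0.81X.
Species balance: n_R = 1.62 − 1.62X; n_N = 1.94 − 0.81X; n_M = 1.62X.
Total moles n_T = 3.56 − 0.81X.
With p_i = (n_i/n_T)P, K = p_M^2 / (p_R^2 p_N).
Equating to 2.38 atm^-1 and solving on 0 < X < 1: X = 0.545.

X = 0.545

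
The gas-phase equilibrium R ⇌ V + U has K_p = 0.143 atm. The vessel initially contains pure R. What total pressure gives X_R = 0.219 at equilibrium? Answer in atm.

P = 2.84 atm

Let X = conversion of R (basis 1 mol R); extent of reaction ξ = X.
Species balance: n_R = 1 − X; n_V = X; n_U = X.
Total moles n_T = 1 + X.
K_p = p_V p_U / (p_R) with p_i = (n_i/n_T)·P.
At X = 0.219: the mole-fraction product g(X) = Π y_i^ν_i = 0.05038. Since K_p = g(X)·P^{1}, P = (K_p/g)^(1/1) = (0.143/0.05038)^(1/1) = 2.84 atm.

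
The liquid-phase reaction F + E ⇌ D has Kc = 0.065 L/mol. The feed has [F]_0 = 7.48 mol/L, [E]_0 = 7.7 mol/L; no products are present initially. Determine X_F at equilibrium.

Let X = conversion of F; extent ξ = 7.48·X mol/L.
Concentrations: [F] = 7.48 − 7.48X; [E] = 7.7 − 7.48X; [D] = 7.48X.
Kc = [D] / ([F] [E]).
This equals 0.065 at X = 0.270 (the root in 0 < X < 1).

X = 0.270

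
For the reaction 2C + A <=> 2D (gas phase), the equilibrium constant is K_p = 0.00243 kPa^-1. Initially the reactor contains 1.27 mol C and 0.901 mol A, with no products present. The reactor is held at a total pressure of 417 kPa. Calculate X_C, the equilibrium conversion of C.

Take 1.27 mol C as basis and let X be its fractional conversion, so ξ = 0.635X.
At extent ξ: n_C = 1.27 − 1.27X; n_A = 0.901 − 0.635X; n_D = 1.27X.
Total moles n_T = 2.17 − 0.635X.
Mole fractions y_i = n_i/n_T; K_p = p_D^2 / (p_C^2 p_A) with p_i = y_i·P.
This yields a degree-3 equation in X; solving on (0,1), X = 0.371.

X = 0.371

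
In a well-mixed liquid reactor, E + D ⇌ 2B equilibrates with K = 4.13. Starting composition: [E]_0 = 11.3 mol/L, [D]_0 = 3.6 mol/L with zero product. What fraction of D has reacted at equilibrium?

Let X = conversion of D; extent ξ = 3.6·X mol/L.
Concentrations: [E] = 11.3 − 3.6X; [D] = 3.6 − 3.6X; [B] = 7.2X.
K = [B]^2 / ([E] [D]).
Setting equal to 4.13 and solving for X on (0,1) gives X = 0.763.

X = 0.763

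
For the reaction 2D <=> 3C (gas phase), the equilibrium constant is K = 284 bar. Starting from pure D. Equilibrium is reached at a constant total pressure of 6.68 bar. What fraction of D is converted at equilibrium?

X = 0.823

Take 1 mol D as basis and let X be its fractional conversion, so ξ = 0.5X.
Mole table: n_D = 1 − X; n_C = 1.5X.
n_T = Σnᵢ = 1 + 0.5X.
Mole fractions y_i = n_i/n_T; K = p_C^3 / (p_D^2) with p_i = y_i·P.
Setting this equal to 284 bar and taking the physical root (0 < X < 1) gives X = 0.823.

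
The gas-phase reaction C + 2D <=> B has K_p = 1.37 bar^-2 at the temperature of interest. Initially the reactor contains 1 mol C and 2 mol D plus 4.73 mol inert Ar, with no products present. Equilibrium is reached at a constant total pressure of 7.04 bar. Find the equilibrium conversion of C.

Let X = conversion of C (basis 1 mol C); extent of reaction ξ = X.
Species balance: n_C = 1 − X; n_D = 2 − 2X; n_B = X; n_I = 4.73 (inert).
Total moles n_T = 7.73 − 2X.
Mole fractions y_i = n_i/n_T; K_p = p_B / (p_C p_D^2) with p_i = y_i·P.
Substituting and setting equal to 1.37 bar^-2 gives a polynomial in X; the root in (0,1) is X = 0.553.

X = 0.553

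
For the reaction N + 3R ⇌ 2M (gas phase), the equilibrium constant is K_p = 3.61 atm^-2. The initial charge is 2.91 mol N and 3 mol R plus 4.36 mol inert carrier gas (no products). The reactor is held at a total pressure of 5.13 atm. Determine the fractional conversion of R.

Let X = conversion of R (basis 3 mol R); extent of reaction ξ = X.
Moles: n_N = 2.91 − X; n_R = 3 − 3X; n_M = 2X; n_I = 4.36 (inert).
Summing: n_T = 10.3 − 2X.
With p_i = (n_i/n_T)P, K_p = p_M^2 / (p_N p_R^3).
Equating to 3.61 atm^-2 and solving on 0 < X < 1: X = 0.699.

X = 0.699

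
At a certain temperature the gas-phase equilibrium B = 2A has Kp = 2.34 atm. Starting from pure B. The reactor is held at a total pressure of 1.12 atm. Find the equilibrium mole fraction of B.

Take 1 mol B as basis and let X be its fractional conversion, so ξ = X.
Species balance: n_B = 1 − X; n_A = 2X.
n_T = Σnᵢ = 1 + X.
y_i = n_i/n_T, p_i = y_i·P. Kp = p_A^2 / (p_B).
Substituting and setting equal to 2.34 atm gives a polynomial in X; the root in (0,1) is X = 0.586.
Then n_B = 0.414, n_T = 1.59, so y_B = 0.261.

y_B = 0.261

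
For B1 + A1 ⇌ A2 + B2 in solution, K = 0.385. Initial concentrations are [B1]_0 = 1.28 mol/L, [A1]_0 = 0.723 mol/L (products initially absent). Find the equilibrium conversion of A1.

X = 0.497

Let X = conversion of A1; extent ξ = 0.723·X mol/L.
Concentrations: [B1] = 1.28 − 0.723X; [A1] = 0.723 − 0.723X; [A2] = 0.723X; [B2] = 0.723X.
K = [A2] [B2] / ([B1] [A1]).
This equals 0.385 at X = 0.497 (the root in 0 < X < 1).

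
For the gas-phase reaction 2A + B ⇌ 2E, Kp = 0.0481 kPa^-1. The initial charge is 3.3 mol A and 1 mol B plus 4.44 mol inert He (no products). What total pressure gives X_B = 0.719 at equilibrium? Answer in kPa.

P = 354 kPa

Basis: 1 mol B initially; let X = conversion of B. Extent ξ = X.
Species balance: n_A = 3.3 − 2X; n_B = 1 − X; n_E = 2X; n_I = 4.44 (inert).
Summing: n_T = 8.74 − X.
Kp = p_E^2 / (p_A^2 p_B) with p_i = (n_i/n_T)·P.
At X = 0.719: the mole-fraction product g(X) = Π y_i^ν_i = 17.02. Since Kp = g(X)·P^{-1}, P = (g/Kp)^(1/1) = (17.02/0.0481)^(1/1) = 354 kPa.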